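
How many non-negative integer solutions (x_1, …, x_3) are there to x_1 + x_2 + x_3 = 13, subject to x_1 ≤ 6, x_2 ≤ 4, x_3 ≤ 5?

6

By stars and bars, unrestricted non-negative solutions to x_1+…+x_3 = 13 number C(13+2,2) = 105.
Subtract solutions that violate a single cap (substitute x_i' = x_i − (cap_i+1)): x_1 ≥ 7 gives C(8,2) = 28; x_2 ≥ 5 gives C(10,2) = 45; x_3 ≥ 6 gives C(9,2) = 36. Together 109.
Add back pairs where two caps are both exceeded: 3 + 1 + 6 = 10.
By inclusion–exclusion the count is 105 − 109 + 10 = 6.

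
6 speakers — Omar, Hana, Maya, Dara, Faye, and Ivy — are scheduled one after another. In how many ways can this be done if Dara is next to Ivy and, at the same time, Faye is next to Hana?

Treat {Dara,Ivy} as one block (2 orders) and {Faye,Hana} as another (2 orders).
That leaves 4 units to arrange: 2 × 2 × 4! = 4 × 24 = 96.

96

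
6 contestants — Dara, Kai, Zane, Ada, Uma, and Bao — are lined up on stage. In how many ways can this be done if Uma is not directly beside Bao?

480

There are 6! = 720 arrangements in all. If Uma and Bao are adjacent, merging them into one block gives 2·(5)! = 240 arrangements.
Complementary counting: 720 − 240 = 480.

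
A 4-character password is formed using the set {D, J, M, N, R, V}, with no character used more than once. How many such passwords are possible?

With no repetition, fill the 4 characters in order: 6 choices, then 5, down to 3.
6 × 5 × 4 × 3 = 360.

360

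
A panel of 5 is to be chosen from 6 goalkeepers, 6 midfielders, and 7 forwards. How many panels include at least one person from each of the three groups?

With no constraint there are C(19,5) = 11628 possible selections.
Subtract selections that omit an entire group: no goalkeepers → C(13,5) = 1287; no midfielders → C(13,5) = 1287; no forwards → C(12,5) = 792.
Add back selections omitting two groups (i.e. drawn from a single group): C(6,5) + C(6,5) + C(7,5) = 33.
By inclusion–exclusion: 11628 − 3366 + 33 = 8295.

8295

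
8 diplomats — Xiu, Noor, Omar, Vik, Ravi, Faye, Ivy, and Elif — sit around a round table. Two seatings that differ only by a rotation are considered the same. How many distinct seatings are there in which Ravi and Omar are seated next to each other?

Glue Ravi and Omar into a block (2 internal orders). Seating 7 units around a circle gives (6)! arrangements.
So 2 × (6)! = 2 × 720 = 1440.

1440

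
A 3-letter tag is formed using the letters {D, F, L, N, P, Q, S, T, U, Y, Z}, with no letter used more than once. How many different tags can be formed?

990

With no repetition, fill the 3 letters in order: 11 choices, then 10, down to 9.
11 × 10 × 9 = 990.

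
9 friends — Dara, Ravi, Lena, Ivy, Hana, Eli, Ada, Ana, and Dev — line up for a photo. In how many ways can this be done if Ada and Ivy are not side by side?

282240

Of the 9! = 362880 arrangements, those with Ada and Ivy adjacent number 2 × 8! = 80640 (treat the pair as a block with 2 internal orders).
So 362880 − 80640 = 282240 arrangements keep them apart.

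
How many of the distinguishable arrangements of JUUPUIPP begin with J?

140

With the first slot taken by J, it remains to arrange the other 7 letters (UUPUIPP).
Those 7 letters have P appearing 3 times and U appearing 3 times, giving (7)!/(3!·3!) = 140.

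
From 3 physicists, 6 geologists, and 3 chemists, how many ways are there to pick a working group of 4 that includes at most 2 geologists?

360

Split by how many geologists are chosen (0 through 2).
Sum: C(6,0)·C(6,4) + C(6,1)·C(6,3) + C(6,2)·C(6,2) = 15 + 120 + 225 = 360.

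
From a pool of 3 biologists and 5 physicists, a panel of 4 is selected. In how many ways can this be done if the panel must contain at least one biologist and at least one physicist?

With no constraint there are C(8,4) = 70 possible selections.
Subtract selections that omit an entire group: no biologists → C(5,4) = 5; no physicists → C(3,4) = 0.
Both groups omitted at once is impossible, so 70 − 5 = 65.

65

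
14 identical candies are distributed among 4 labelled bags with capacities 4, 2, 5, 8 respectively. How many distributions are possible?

By stars and bars, unrestricted non-negative solutions to x_1+…+x_4 = 14 number C(14+3,3) = 680.
Subtract solutions that violate a single cap (substitute x_i' = x_i − (cap_i+1)): x_1 ≥ 5 gives C(12,3) = 220; x_2 ≥ 3 gives C(14,3) = 364; x_3 ≥ 6 gives C(11,3) = 165; x_4 ≥ 9 gives C(8,3) = 56. Together 805.
Add back pairs where two caps are both exceeded: 84 + 20 + 1 + 56 + 10 + 0 = 171.
Subtract triples: 1 + 0 + 0 + 0 = 1.
By inclusion–exclusion the count is 680 − 805 + 171 − 1 = 45.

45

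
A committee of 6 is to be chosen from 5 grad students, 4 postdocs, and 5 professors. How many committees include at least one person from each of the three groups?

Unrestricted: C(14,6) = 3003 ways to pick any 6 of the 14.
Selections missing a whole group: no grad students → C(9,6) = 84; no postdocs → C(10,6) = 210; no professors → C(9,6) = 84.
Add back selections omitting two groups (i.e. drawn from a single group): C(5,6) + C(4,6) + C(5,6) = 0.
By inclusion–exclusion: 3003 − 378 + 0 = 2625.

2625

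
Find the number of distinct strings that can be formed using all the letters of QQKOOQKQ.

420

Letter multiplicities in QQKOOQKQ: K×2, O×2, Q×4.
Dividing 8! = 40320 by 4!·2!·2! = 96 for the repeated letters gives 420.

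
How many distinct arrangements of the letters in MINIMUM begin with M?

Fix M in the first position and arrange the remaining 6 letters.
Those 6 letters have I appearing twice and M appearing twice, giving (6)!/(2!·2!) = 180.

180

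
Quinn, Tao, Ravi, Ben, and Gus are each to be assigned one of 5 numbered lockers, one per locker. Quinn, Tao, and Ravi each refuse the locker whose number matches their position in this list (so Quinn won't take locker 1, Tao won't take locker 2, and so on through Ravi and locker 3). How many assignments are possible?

Let Aᵢ (for i ∈ {1, 2, 3}) be the placements that put person i in their forbidden locker. Any j of these fix j positions, leaving (5−j)! ways to fill the rest, and there are C(3,j) ways to pick which j.
By inclusion–exclusion, the number of valid placements is Σ_{j=0}^{3} (−1)^j C(3,j)·(5−j)!.
Computing: 120 − 72 + 18 − 2 = 64.

64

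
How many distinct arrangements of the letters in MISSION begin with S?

360

Fix S in the first position and arrange the remaining 6 letters.
Those 6 letters have I appearing twice, giving (6)!/(2!) = 360.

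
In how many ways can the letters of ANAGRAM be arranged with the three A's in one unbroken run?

120

Treat the 3 copies of A as a single block. The multiset to arrange is then {AAA, G, M, N, R}, 5 items in all.
All 5 items are distinct, so there are (5)! = 120 arrangements.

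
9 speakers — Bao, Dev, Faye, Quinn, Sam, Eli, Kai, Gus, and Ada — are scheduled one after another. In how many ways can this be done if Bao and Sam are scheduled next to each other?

80640

Place the 7 others and the Bao-Sam pair as 8 objects in a line; the pair has 2 internal arrangements.
So the count is 2·(8)! = 80640.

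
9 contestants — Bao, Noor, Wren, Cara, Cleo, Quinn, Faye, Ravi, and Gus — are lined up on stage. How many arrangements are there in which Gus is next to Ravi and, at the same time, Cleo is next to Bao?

Treat {Gus,Ravi} as one block (2 orders) and {Cleo,Bao} as another (2 orders).
That leaves 7 units to arrange: 2 × 2 × 7! = 4 × 5040 = 20160.

20160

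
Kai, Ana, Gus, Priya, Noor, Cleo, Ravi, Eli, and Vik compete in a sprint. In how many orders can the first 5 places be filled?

There are 9 choices for 1st place, 8 for 2nd, and so on down to 5 for position 5.
That gives 9 × 8 × 7 × 6 × 5 = 15120.

15120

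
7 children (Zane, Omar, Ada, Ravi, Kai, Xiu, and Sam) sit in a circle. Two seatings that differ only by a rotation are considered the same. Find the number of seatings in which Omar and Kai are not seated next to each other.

Without the restriction there are (6)! = 720 seatings.
Seatings with Omar beside Kai: treat them as a block with 2 internal orders, giving 2 × (5)! = 240.
Subtracting, 720 − 240 = 480.

480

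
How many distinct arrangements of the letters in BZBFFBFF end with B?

105

Fix B in the last position and arrange the remaining 7 letters.
Those 7 letters have B appearing twice and F appearing 4 times, giving (7)!/(4!·2!) = 105.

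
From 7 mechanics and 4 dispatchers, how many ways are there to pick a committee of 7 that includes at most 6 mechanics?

Split by how many mechanics are chosen (0 through 6).
Sum: C(7,0)·C(4,7) + C(7,1)·C(4,6) + C(7,2)·C(4,5) + C(7,3)·C(4,4) + C(7,4)·C(4,3) + C(7,5)·C(4,2) + C(7,6)·C(4,1) = 0 + 0 + 0 + 35 + 140 + 126 + 28 = 329.

329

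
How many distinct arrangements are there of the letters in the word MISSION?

1260

Letter multiplicities in MISSION: I×2, M×1, N×1, O×1, S×2.
Dividing 7! = 5040 by 2!·2! = 4 for the repeated letters gives 1260.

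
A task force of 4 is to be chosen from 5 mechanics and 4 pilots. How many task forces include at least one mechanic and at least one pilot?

Unrestricted: C(9,4) = 126 ways to pick any 4 of the 9.
Selections missing a whole group: no mechanics → C(4,4) = 1; no pilots → C(5,4) = 5.
Both groups omitted at once is impossible, so 126 − 6 = 120.

120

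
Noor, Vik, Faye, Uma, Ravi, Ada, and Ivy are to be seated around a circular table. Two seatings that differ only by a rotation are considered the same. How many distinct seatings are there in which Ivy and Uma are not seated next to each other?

480

All circular seatings of 7 people number (6)! = 720.
Those with Ivy next to Uma: fuse the pair into one unit and seat 6 units around a circle — 2·(5)! = 240.
Subtracting, 720 − 240 = 480.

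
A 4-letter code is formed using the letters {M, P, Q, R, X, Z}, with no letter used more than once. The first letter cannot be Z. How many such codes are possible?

300

The first letter has 6−1 = 5 choices (anything except Z).
The remaining 3 letters are filled from the other 5 symbols without repetition: 5 × 4 × 3 = 60.
Total: 5 × 60 = 300.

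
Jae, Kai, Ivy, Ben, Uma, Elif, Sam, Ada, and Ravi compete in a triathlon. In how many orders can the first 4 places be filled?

This is an ordered selection of 4 from 9: P(9,4).
That gives 9 × 8 × 7 × 6 = 3024.

3024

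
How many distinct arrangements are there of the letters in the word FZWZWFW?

FZWZWFW has 7 letters with F appearing twice, W appearing 3 times, and Z appearing twice.
So there are 7! / (3!·2!·2!) = 210 distinguishable arrangements.

210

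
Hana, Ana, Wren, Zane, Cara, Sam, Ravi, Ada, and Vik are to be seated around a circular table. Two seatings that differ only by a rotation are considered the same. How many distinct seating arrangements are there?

Seat Hana anywhere (absorbing the rotational symmetry), then permute the other 8: (8)! = 40320.

40320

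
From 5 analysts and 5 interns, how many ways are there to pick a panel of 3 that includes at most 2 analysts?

Split by how many analysts are chosen (0 through 2).
Sum: C(5,0)·C(5,3) + C(5,1)·C(5,2) + C(5,2)·C(5,1) = 10 + 50 + 50 = 110.

110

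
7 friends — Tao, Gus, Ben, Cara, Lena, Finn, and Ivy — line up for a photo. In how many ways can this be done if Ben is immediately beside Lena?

1440

Treat {Ben, Lena} as a single unit. There are 6 units to order, and the pair itself can be ordered 2 ways.
So the count is 2·(6)! = 1440.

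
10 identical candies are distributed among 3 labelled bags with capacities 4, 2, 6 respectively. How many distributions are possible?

Ignoring the caps, the number of non-negative solutions to x_1+…+x_3 = 10 is C(12,2) = 66.
Subtract solutions that violate a single cap (substitute x_i' = x_i − (cap_i+1)): x_1 ≥ 5 gives C(7,2) = 21; x_2 ≥ 3 gives C(9,2) = 36; x_3 ≥ 7 gives C(5,2) = 10. Together 67.
Add back pairs where two caps are both exceeded: 6 + 0 + 1 = 7.
By inclusion–exclusion the count is 66 − 67 + 7 = 6.

6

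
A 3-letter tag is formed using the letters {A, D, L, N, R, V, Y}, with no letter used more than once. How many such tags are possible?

With no repetition, fill the 3 letters in order: 7 choices, then 6, down to 5.
7 × 6 × 5 = 210.

210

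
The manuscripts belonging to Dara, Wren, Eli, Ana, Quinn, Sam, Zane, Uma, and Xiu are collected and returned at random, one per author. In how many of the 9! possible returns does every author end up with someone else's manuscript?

Let Aᵢ be the assignments in which author i gets their own manuscript. We want the size of the complement of A₁∪…∪A_9.
By inclusion–exclusion this is Σ_{j=0}^{9} (−1)^j C(9,j)·(9−j)!.
Computing: 362880 − 362880 + 181440 − 60480 + 15120 − 3024 + 504 − 72 + 9 − 1 = 133496.

133496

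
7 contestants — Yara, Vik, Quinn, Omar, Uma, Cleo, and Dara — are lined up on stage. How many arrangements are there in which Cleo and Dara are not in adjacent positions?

Of the 7! = 5040 arrangements, those with Cleo and Dara adjacent number 2 × 6! = 1440 (treat the pair as a block with 2 internal orders).
So 5040 − 1440 = 3600 arrangements keep them apart.

3600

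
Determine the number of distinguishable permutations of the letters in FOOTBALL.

10080

FOOTBALL has 8 letters with L appearing twice and O appearing twice.
Dividing 8! = 40320 by 2!·2! = 4 for the repeated letters gives 10080.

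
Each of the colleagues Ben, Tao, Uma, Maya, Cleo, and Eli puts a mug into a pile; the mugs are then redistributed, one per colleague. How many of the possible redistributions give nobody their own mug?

265

Count assignments avoiding every fixed point. For any j of the 6 colleagues fixed to their own mug, the other 6−j can be arranged in (6−j)! ways.
By inclusion–exclusion this is Σ_{j=0}^{6} (−1)^j C(6,j)·(6−j)!.
Computing: 720 − 720 + 360 − 120 + 30 − 6 + 1 = 265.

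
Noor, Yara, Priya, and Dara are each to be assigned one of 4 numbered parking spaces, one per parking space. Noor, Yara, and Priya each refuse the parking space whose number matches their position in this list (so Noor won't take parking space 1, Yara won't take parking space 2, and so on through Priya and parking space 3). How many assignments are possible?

11

Let Aᵢ (for i ∈ {1, 2, 3}) be the placements that put person i in their forbidden parking space. Any j of these fix j positions, leaving (4−j)! ways to fill the rest, and there are C(3,j) ways to pick which j.
By inclusion–exclusion, the number of valid placements is Σ_{j=0}^{3} (−1)^j C(3,j)·(4−j)!.
Computing: 24 − 18 + 6 − 1 = 11.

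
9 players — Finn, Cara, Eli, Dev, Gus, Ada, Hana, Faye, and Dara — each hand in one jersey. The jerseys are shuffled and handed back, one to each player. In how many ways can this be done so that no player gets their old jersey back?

Count assignments avoiding every fixed point. For any j of the 9 players fixed to their old jersey, the other 9−j can be arranged in (9−j)! ways.
By inclusion–exclusion this is Σ_{j=0}^{9} (−1)^j C(9,j)·(9−j)!.
Computing: 362880 − 362880 + 181440 − 60480 + 15120 − 3024 + 504 − 72 + 9 − 1 = 133496.

133496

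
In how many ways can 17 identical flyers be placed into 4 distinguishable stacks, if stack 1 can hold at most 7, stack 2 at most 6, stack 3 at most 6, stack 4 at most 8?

232

Without the upper bounds there are C(20,3) = 1140 ways to split 17 among 4 stacks.
Subtract solutions that violate a single cap (substitute x_i' = x_i − (cap_i+1)): x_1 ≥ 8 gives C(12,3) = 220; x_2 ≥ 7 gives C(13,3) = 286; x_3 ≥ 7 gives C(13,3) = 286; x_4 ≥ 9 gives C(11,3) = 165. Together 957.
Add back pairs where two caps are both exceeded: 10 + 10 + 1 + 20 + 4 + 4 = 49.
By inclusion–exclusion the count is 1140 − 957 + 49 = 232.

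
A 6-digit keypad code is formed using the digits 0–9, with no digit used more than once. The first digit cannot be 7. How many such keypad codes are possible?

The first digit has 10−1 = 9 choices (anything except 7).
The remaining 5 digits are filled from the other 9 symbols without repetition: 9 × 8 × 7 × 6 × 5 = 15120.
Total: 9 × 15120 = 136080.

136080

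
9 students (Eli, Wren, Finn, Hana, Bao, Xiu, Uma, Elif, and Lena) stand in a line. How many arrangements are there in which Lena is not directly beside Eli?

282240

There are 9! = 362880 arrangements in all. If Lena and Eli are adjacent, merging them into one block gives 2·(8)! = 80640 arrangements.
So 362880 − 80640 = 282240 arrangements keep them apart.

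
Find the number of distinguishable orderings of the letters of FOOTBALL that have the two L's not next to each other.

Total arrangements of FOOTBALL: 8!/(2!·2!) = 10080.
Arrangements with the L's together: treat LL as one letter, giving (7)!/(2!) = 2520.
Hence 10080 − 2520 = 7560.

7560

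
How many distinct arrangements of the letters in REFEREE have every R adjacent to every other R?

Treat the 2 copies of R as a single block. The multiset to arrange is then {RR, E, E, E, E, F}, 6 items in all.
That gives (6)!/(4!) = 30 arrangements.

30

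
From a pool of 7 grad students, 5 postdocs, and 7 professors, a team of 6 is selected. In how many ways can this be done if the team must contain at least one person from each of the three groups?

22295

With no constraint there are C(19,6) = 27132 possible selections.
Subtract selections that omit an entire group: no grad students → C(12,6) = 924; no postdocs → C(14,6) = 3003; no professors → C(12,6) = 924.
Add back selections omitting two groups (i.e. drawn from a single group): C(7,6) + C(5,6) + C(7,6) = 14.
By inclusion–exclusion: 27132 − 4851 + 14 = 22295.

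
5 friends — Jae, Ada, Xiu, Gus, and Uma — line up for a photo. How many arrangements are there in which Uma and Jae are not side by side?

There are 5! = 120 arrangements in all. If Uma and Jae are adjacent, merging them into one block gives 2·(4)! = 48 arrangements.
Complementary counting: 120 − 48 = 72.

72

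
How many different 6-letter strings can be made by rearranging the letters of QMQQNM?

The 6 letters of QMQQNM have repeats: M appearing twice and Q appearing 3 times.
So there are 6! / (3!·2!) = 60 distinguishable arrangements.

60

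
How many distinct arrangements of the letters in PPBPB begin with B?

Fix B in the first position and arrange the remaining 4 letters.
Those 4 letters have P appearing 3 times, giving (4)!/(3!) = 4.

4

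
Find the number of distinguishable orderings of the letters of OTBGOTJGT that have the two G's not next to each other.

There are 9!/(3!·2!·2!) = 15120 arrangements of OTBGOTJGT in total.
Arrangements with the G's together: treat GG as one letter, giving (8)!/(3!·2!) = 3360.
Subtracting, 15120 − 3360 = 11760 arrangements keep the G's apart.

11760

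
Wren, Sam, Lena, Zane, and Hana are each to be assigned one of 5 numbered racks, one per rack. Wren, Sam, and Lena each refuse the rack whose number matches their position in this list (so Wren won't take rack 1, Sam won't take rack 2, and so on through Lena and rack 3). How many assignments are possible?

64

Let Aᵢ (for i ∈ {1, 2, 3}) be the placements that put person i in their forbidden rack. Any j of these fix j positions, leaving (5−j)! ways to fill the rest, and there are C(3,j) ways to pick which j.
By inclusion–exclusion, the number of valid placements is Σ_{j=0}^{3} (−1)^j C(3,j)·(5−j)!.
Computing: 120 − 72 + 18 − 2 = 64.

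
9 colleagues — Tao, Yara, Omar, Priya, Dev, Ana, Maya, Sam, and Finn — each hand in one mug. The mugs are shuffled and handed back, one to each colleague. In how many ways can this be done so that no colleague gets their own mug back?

133496

Let Aᵢ be the assignments in which colleague i gets their own mug. We want the size of the complement of A₁∪…∪A_9.
By inclusion–exclusion this is Σ_{j=0}^{9} (−1)^j C(9,j)·(9−j)!.
Computing: 362880 − 362880 + 181440 − 60480 + 15120 − 3024 + 504 − 72 + 9 − 1 = 133496.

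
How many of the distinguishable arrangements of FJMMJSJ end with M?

120

Fix M in the last position and arrange the remaining 6 letters.
Those 6 letters have J appearing 3 times, giving (6)!/(3!) = 120.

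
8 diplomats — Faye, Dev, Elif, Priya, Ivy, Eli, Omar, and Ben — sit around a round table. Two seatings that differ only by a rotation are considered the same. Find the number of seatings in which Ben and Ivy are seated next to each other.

1440

Treat {Ben, Ivy} as one unit (2 internal orders) and seat the resulting 7 units around the table: (6)! circular arrangements.
So 2 × (6)! = 2 × 720 = 1440.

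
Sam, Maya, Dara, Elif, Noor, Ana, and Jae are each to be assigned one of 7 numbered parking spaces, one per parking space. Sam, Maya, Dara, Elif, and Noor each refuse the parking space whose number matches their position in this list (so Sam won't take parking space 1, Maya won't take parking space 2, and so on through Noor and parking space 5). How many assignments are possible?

Let Aᵢ (for 1 ≤ i ≤ 5) be the placements that put person i in their forbidden parking space. Any j of these fix j positions, leaving (7−j)! ways to fill the rest, and there are C(5,j) ways to pick which j.
By inclusion–exclusion, the number of valid placements is Σ_{j=0}^{5} (−1)^j C(5,j)·(7−j)!.
Computing: 5040 − 3600 + 1200 − 240 + 30 − 2 = 2428.

2428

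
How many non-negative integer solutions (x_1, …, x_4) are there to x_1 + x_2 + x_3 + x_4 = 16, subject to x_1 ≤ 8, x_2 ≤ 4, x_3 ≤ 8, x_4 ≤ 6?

Without the upper bounds there are C(19,3) = 969 ways to split 16 among 4 variables.
Subtract solutions that violate a single cap (substitute x_i' = x_i − (cap_i+1)): x_1 ≥ 9 gives C(10,3) = 120; x_2 ≥ 5 gives C(14,3) = 364; x_3 ≥ 9 gives C(10,3) = 120; x_4 ≥ 7 gives C(12,3) = 220. Together 824.
Add back pairs where two caps are both exceeded: 10 + 0 + 1 + 10 + 35 + 1 = 57.
By inclusion–exclusion the count is 969 − 824 + 57 = 202.

202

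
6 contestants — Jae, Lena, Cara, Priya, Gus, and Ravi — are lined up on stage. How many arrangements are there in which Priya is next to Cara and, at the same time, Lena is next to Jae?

Treat {Priya,Cara} as one block (2 orders) and {Lena,Jae} as another (2 orders).
That leaves 4 units to arrange: 2 × 2 × 4! = 4 × 24 = 96.

96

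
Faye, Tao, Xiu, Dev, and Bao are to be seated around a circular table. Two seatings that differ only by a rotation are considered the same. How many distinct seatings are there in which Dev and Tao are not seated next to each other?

12

Without the restriction there are (4)! = 24 seatings.
Those with Dev next to Tao: fuse the pair into one unit and seat 4 units around a circle — 2·(3)! = 12.
Subtracting, 24 − 12 = 12.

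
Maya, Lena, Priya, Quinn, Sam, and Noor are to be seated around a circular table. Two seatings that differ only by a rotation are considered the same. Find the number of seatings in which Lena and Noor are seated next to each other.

Glue Lena and Noor into a block (2 internal orders). Seating 5 units around a circle gives (4)! arrangements.
So 2 × (4)! = 2 × 24 = 48.

48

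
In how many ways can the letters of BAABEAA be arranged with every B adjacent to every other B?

Treat the 2 copies of B as a single block. The multiset to arrange is then {BB, A, A, A, A, E}, 6 items in all.
That gives (6)!/(4!) = 30 arrangements.

30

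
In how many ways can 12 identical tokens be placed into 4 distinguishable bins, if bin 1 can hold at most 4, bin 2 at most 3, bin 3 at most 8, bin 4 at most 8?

Without the upper bounds there are C(15,3) = 455 ways to split 12 among 4 bins.
Subtract solutions that violate a single cap (substitute x_i' = x_i − (cap_i+1)): x_1 ≥ 5 gives C(10,3) = 120; x_2 ≥ 4 gives C(11,3) = 165; x_3 ≥ 9 gives C(6,3) = 20; x_4 ≥ 9 gives C(6,3) = 20. Together 325.
Add back pairs where two caps are both exceeded: 20 + 0 + 0 + 0 + 0 + 0 = 20.
By inclusion–exclusion the count is 455 − 325 + 20 = 150.

150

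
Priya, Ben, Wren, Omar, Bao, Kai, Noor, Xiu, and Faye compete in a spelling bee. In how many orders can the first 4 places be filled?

There are 9 choices for 1st place, 8 for 2nd, and so on down to 6 for position 4.
That gives 9 × 8 × 7 × 6 = 3024.

3024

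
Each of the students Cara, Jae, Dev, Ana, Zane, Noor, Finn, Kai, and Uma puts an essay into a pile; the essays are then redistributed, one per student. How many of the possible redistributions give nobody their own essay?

133496

Count assignments avoiding every fixed point. For any j of the 9 students fixed to their own essay, the other 9−j can be arranged in (9−j)! ways.
By inclusion–exclusion this is Σ_{j=0}^{9} (−1)^j C(9,j)·(9−j)!.
Computing: 362880 − 362880 + 181440 − 60480 + 15120 − 3024 + 504 − 72 + 9 − 1 = 133496.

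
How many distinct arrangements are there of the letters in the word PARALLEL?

Letter multiplicities in PARALLEL: A×2, E×1, L×3, P×1, R×1.
So there are 8! / (3!·2!) = 3360 distinguishable arrangements.

3360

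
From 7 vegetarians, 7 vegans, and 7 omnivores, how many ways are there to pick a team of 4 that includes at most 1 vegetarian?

3549

Split by how many vegetarians are chosen (0 through 1).
Sum: C(7,0)·C(14,4) + C(7,1)·C(14,3) = 1001 + 2548 = 3549.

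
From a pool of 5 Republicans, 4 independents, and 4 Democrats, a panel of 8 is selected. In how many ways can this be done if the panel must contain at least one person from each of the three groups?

Unrestricted: C(13,8) = 1287 ways to pick any 8 of the 13.
Selections missing a whole group: no Republicans → C(8,8) = 1; no independents → C(9,8) = 9; no Democrats → C(9,8) = 9.
Add back selections omitting two groups (i.e. drawn from a single group): C(5,8) + C(4,8) + C(4,8) = 0.
By inclusion–exclusion: 1287 − 19 + 0 = 1268.

1268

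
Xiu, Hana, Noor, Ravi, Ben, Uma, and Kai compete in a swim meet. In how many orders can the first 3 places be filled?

This is an ordered selection of 3 from 7: P(7,3).
That gives 7 × 6 × 5 = 210.

210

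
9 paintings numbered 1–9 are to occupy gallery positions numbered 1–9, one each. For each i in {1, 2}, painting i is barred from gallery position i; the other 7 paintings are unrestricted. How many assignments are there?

287280

Let Aᵢ (for i ∈ {1, 2}) be the placements that put painting i in its forbidden gallery position. Any j of these fix j positions, leaving (9−j)! ways to fill the rest, and there are C(2,j) ways to pick which j.
By inclusion–exclusion, the number of valid placements is Σ_{j=0}^{2} (−1)^j C(2,j)·(9−j)!.
Computing: 362880 − 80640 + 5040 = 287280.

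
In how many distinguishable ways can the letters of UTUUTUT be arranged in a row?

35

The 7 letters of UTUUTUT have repeats: T appearing 3 times and U appearing 4 times.
Dividing 7! = 5040 by 4!·3! = 144 for the repeated letters gives 35.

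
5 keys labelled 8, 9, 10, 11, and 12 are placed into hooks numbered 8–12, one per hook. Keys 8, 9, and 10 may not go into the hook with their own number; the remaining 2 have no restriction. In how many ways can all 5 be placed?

Let Aᵢ (for i ∈ {8, 9, 10}) be the placements that put key i in its forbidden hook. Any j of these fix j positions, leaving (5−j)! ways to fill the rest, and there are C(3,j) ways to pick which j.
By inclusion–exclusion, the number of valid placements is Σ_{j=0}^{3} (−1)^j C(3,j)·(5−j)!.
Computing: 120 − 72 + 18 − 2 = 64.

64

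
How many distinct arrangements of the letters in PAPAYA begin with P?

With the first slot taken by P, it remains to arrange the other 5 letters (APAYA).
Those 5 letters have A appearing 3 times, giving (5)!/(3!) = 20.

20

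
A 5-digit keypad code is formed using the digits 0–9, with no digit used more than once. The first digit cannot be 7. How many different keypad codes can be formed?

The first digit has 10−1 = 9 choices (anything except 7).
The remaining 4 digits are filled from the other 9 symbols without repetition: 9 × 8 × 7 × 6 = 3024.
Total: 9 × 3024 = 27216.

27216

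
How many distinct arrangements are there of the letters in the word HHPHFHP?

HHPHFHP has 7 letters with H appearing 4 times and P appearing twice.
So there are 7! / (4!·2!) = 105 distinguishable arrangements.

105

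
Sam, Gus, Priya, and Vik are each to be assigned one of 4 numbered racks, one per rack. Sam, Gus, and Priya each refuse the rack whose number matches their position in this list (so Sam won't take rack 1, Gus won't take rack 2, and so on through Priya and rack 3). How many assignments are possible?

Let Aᵢ (for i ∈ {1, 2, 3}) be the placements that put person i in their forbidden rack. Any j of these fix j positions, leaving (4−j)! ways to fill the rest, and there are C(3,j) ways to pick which j.
By inclusion–exclusion, the number of valid placements is Σ_{j=0}^{3} (−1)^j C(3,j)·(4−j)!.
Computing: 24 − 18 + 6 − 1 = 11.

11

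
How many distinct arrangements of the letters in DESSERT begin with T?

With the first slot taken by T, it remains to arrange the other 6 letters (DESSER).
Those 6 letters have E appearing twice and S appearing twice, giving (6)!/(2!·2!) = 180.

180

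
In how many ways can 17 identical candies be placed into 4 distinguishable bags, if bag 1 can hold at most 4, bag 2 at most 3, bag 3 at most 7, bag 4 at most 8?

By stars and bars, unrestricted non-negative solutions to x_1+…+x_4 = 17 number C(17+3,3) = 1140.
Subtract solutions that violate a single cap (substitute x_i' = x_i − (cap_i+1)): x_1 ≥ 5 gives C(15,3) = 455; x_2 ≥ 4 gives C(16,3) = 560; x_3 ≥ 8 gives C(12,3) = 220; x_4 ≥ 9 gives C(11,3) = 165. Together 1400.
Add back pairs where two caps are both exceeded: 165 + 35 + 20 + 56 + 35 + 1 = 312.
Subtract triples: 1 + 0 + 0 + 0 = 1.
By inclusion–exclusion the count is 1140 − 1400 + 312 − 1 = 51.

51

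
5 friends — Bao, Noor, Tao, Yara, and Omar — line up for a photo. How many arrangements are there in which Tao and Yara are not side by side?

There are 5! = 120 arrangements in all. If Tao and Yara are adjacent, merging them into one block gives 2·(4)! = 48 arrangements.
Complementary counting: 120 − 48 = 72.

72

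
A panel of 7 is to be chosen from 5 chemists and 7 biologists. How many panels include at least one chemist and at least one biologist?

Total 7-person selections from all 12: C(12,7) = 792.
Subtract selections that omit an entire group: no chemists → C(7,7) = 1; no biologists → C(5,7) = 0.
Both groups omitted at once is impossible, so 792 − 1 = 791.

791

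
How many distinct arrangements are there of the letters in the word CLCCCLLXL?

The 9 letters of CLCCCLLXL have repeats: C appearing 4 times and L appearing 4 times.
Dividing 9! = 362880 by 4!·4! = 576 for the repeated letters gives 630.

630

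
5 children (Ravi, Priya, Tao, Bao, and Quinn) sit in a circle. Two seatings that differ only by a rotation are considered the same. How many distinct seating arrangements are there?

Seat Ravi anywhere (absorbing the rotational symmetry), then permute the other 4: (4)! = 24.

24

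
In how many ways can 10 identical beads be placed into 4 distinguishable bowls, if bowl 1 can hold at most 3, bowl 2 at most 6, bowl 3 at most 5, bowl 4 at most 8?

144

Ignoring the caps, the number of non-negative solutions to x_1+…+x_4 = 10 is C(13,3) = 286.
Subtract solutions that violate a single cap (substitute x_i' = x_i − (cap_i+1)): x_1 ≥ 4 gives C(9,3) = 84; x_2 ≥ 7 gives C(6,3) = 20; x_3 ≥ 6 gives C(7,3) = 35; x_4 ≥ 9 gives C(4,3) = 4. Together 143.
Add back pairs where two caps are both exceeded: 0 + 1 + 0 + 0 + 0 + 0 = 1.
By inclusion–exclusion the count is 286 − 143 + 1 = 144.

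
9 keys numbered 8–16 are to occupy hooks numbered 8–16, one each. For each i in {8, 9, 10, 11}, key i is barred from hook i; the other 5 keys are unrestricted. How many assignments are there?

Let Aᵢ (for 8 ≤ i ≤ 11) be the placements that put key i in its forbidden hook. Any j of these fix j positions, leaving (9−j)! ways to fill the rest, and there are C(4,j) ways to pick which j.
By inclusion–exclusion, the number of valid placements is Σ_{j=0}^{4} (−1)^j C(4,j)·(9−j)!.
Computing: 362880 − 161280 + 30240 − 2880 + 120 = 229080.

229080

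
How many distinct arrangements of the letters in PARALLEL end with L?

1260

Fix L in the last position and arrange the remaining 7 letters.
Those 7 letters have A appearing twice and L appearing twice, giving (7)!/(2!·2!) = 1260.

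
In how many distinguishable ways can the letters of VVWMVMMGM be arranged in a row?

2520

Letter multiplicities in VVWMVMMGM: G×1, M×4, V×3, W×1.
Dividing 9! = 362880 by 4!·3! = 144 for the repeated letters gives 2520.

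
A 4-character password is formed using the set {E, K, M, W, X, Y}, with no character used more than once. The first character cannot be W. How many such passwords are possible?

The first character has 6−1 = 5 choices (anything except W).
The remaining 3 characters are filled from the other 5 symbols without repetition: 5 × 4 × 3 = 60.
Total: 5 × 60 = 300.

300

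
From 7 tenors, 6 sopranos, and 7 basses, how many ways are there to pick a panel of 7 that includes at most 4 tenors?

75790

Split by how many tenors are chosen (0 through 4).
Sum: C(7,0)·C(13,7) + C(7,1)·C(13,6) + C(7,2)·C(13,5) + C(7,3)·C(13,4) + C(7,4)·C(13,3) = 1716 + 12012 + 27027 + 25025 + 10010 = 75790.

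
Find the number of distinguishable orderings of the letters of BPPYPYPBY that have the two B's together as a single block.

280

Treat the 2 copies of B as a single block. The multiset to arrange is then {BB, P, P, P, P, Y, Y, Y}, 8 items in all.
That gives (8)!/(4!·3!) = 280 arrangements.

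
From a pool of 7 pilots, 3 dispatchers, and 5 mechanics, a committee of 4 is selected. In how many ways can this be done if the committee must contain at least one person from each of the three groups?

630

Total 4-person selections from all 15: C(15,4) = 1365.
Selections missing a whole group: no pilots → C(8,4) = 70; no dispatchers → C(12,4) = 495; no mechanics → C(10,4) = 210.
Add back selections omitting two groups (i.e. drawn from a single group): C(7,4) + C(3,4) + C(5,4) = 40.
By inclusion–exclusion: 1365 − 775 + 40 = 630.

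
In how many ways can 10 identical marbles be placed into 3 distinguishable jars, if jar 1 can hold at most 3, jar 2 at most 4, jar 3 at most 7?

14

Without the upper bounds there are C(12,2) = 66 ways to split 10 among 3 jars.
Subtract solutions that violate a single cap (substitute x_i' = x_i − (cap_i+1)): x_1 ≥ 4 gives C(8,2) = 28; x_2 ≥ 5 gives C(7,2) = 21; x_3 ≥ 8 gives C(4,2) = 6. Together 55.
Add back pairs where two caps are both exceeded: 3 + 0 + 0 = 3.
By inclusion–exclusion the count is 66 − 55 + 3 = 14.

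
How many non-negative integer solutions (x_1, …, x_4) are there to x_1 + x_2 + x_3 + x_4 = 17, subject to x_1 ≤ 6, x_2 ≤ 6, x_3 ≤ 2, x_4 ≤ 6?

Ignoring the caps, the number of non-negative solutions to x_1+…+x_4 = 17 is C(20,3) = 1140.
Subtract solutions that violate a single cap (substitute x_i' = x_i − (cap_i+1)): x_1 ≥ 7 gives C(13,3) = 286; x_2 ≥ 7 gives C(13,3) = 286; x_3 ≥ 3 gives C(17,3) = 680; x_4 ≥ 7 gives C(13,3) = 286. Together 1538.
Add back pairs where two caps are both exceeded: 20 + 120 + 20 + 120 + 20 + 120 = 420.
Subtract triples: 1 + 0 + 1 + 1 = 3.
By inclusion–exclusion the count is 1140 − 1538 + 420 − 3 = 19.

19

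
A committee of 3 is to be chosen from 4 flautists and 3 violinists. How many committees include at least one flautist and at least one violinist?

Unrestricted: C(7,3) = 35 ways to pick any 3 of the 7.
Subtract selections that omit an entire group: no flautists → C(3,3) = 1; no violinists → C(4,3) = 4.
Both groups omitted at once is impossible, so 35 − 5 = 30.

30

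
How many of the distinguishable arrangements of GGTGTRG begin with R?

Fix R in the first position and arrange the remaining 6 letters.
Those 6 letters have G appearing 4 times and T appearing twice, giving (6)!/(4!·2!) = 15.

15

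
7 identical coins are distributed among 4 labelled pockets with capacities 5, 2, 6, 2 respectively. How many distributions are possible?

49

By stars and bars, unrestricted non-negative solutions to x_1+…+x_4 = 7 number C(7+3,3) = 120.
Subtract solutions that violate a single cap (substitute x_i' = x_i − (cap_i+1)): x_1 ≥ 6 gives C(4,3) = 4; x_2 ≥ 3 gives C(7,3) = 35; x_3 ≥ 7 gives C(3,3) = 1; x_4 ≥ 3 gives C(7,3) = 35. Together 75.
Add back pairs where two caps are both exceeded: 0 + 0 + 0 + 0 + 4 + 0 = 4.
By inclusion–exclusion the count is 120 − 75 + 4 = 49.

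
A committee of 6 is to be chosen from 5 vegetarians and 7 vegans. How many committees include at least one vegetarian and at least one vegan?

917

With no constraint there are C(12,6) = 924 possible selections.
Subtract selections that omit an entire group: no vegetarians → C(7,6) = 7; no vegans → C(5,6) = 0.
Both groups omitted at once is impossible, so 924 − 7 = 917.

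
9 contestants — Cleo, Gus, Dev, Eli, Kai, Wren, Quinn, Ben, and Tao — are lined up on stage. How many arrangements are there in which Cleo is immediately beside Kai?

80640

Treat {Cleo, Kai} as a single unit. There are 8 units to order, and the pair itself can be ordered 2 ways.
That gives 2 × 8! = 2 × 40320 = 80640.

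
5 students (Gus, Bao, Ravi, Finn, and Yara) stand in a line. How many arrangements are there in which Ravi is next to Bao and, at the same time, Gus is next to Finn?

24

Treat {Ravi,Bao} as one block (2 orders) and {Gus,Finn} as another (2 orders).
That leaves 3 units to arrange: 2 × 2 × 3! = 4 × 6 = 24.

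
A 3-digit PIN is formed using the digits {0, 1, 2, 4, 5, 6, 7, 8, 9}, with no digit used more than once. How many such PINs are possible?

504

This is a permutation of 3 out of 9: P(9,3) = 9!/6!.
9 × 8 × 7 = 504.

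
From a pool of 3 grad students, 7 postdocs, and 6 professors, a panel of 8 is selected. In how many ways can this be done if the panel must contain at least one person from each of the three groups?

11529

With no constraint there are C(16,8) = 12870 possible selections.
Subtract selections that omit an entire group: no grad students → C(13,8) = 1287; no postdocs → C(9,8) = 9; no professors → C(10,8) = 45.
Add back selections omitting two groups (i.e. drawn from a single group): C(3,8) + C(7,8) + C(6,8) = 0.
By inclusion–exclusion: 12870 − 1341 + 0 = 11529.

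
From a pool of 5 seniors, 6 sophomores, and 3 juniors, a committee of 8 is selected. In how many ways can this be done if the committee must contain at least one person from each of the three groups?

2828

With no constraint there are C(14,8) = 3003 possible selections.
Selections missing a whole group: no seniors → C(9,8) = 9; no sophomores → C(8,8) = 1; no juniors → C(11,8) = 165.
Add back selections omitting two groups (i.e. drawn from a single group): C(5,8) + C(6,8) + C(3,8) = 0.
By inclusion–exclusion: 3003 − 175 + 0 = 2828.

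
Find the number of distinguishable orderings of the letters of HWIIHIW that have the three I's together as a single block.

Treat the 3 copies of I as a single block. The multiset to arrange is then {III, H, H, W, W}, 5 items in all.
That gives (5)!/(2!·2!) = 30 arrangements.

30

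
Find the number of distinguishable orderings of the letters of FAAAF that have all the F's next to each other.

Treat the 2 copies of F as a single block. The multiset to arrange is then {FF, A, A, A}, 4 items in all.
That gives (4)!/(3!) = 4 arrangements.

4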